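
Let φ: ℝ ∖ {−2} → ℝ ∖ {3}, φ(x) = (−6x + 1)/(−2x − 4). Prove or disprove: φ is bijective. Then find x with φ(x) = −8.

Suppose φ(a) = φ(b). Cross-multiplying: (−6a + 1)(−2b − 4) = (−6b + 1)(−2a − 4).
Expanding both sides and cancelling the symmetric terms leaves 26·(a − b) = 0. Since 26 ≠ 0, a = b. Therefore φ is injective.
For any y ≠ 3, solving y(−2x − 4) = −6x + 1 for x gives a well-defined x ≠ −2. So φ is surjective.
Thus φ is bijective.
Solving φ(x) = −8: cross-multiplying gives −6x + 1 = −8(−2x − 4), which rearranges to −22x = 31, so x = −31/22.

-31/22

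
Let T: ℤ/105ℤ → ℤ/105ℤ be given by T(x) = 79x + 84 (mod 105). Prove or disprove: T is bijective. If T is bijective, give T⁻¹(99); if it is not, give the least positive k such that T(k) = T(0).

If T(s) = T(t), then 79s ≡ 79t (mod 105). Because gcd(79, 105) = 1, we may cancel 79 to get s ≡ t (mod 105).
We now compute 79⁻¹ mod 105 explicitly. Euclid's algorithm: 105 = 1·79 + 26, 79 = 3·26 + 1; back-substituting gives 1 = 4·79 − 3·105, so 79⁻¹ ≡ 4 (mod 105).
Then y ↦ 4(y − 84) is a two-sided inverse to T, so every y ∈ ℤ/105ℤ has a preimage.
Therefore T is bijective.
Since T is bijective, we find T⁻¹(99): we need 79x ≡ 99 − 84 ≡ 15 (mod 105). Using 79⁻¹ = 4: x ≡ 4·15 = 60, so x = 60.
Check: T(60) = 79·60 + 84 = 4824 = 45·105 + 99 ≡ 99 (mod 105).

60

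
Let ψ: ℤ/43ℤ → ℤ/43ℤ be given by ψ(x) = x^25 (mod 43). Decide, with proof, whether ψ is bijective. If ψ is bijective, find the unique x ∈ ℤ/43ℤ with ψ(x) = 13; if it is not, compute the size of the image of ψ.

Since 43 is prime, the nonzero elements of ℤ/43ℤ form a cyclic group of order 42.
As gcd(25, 42) = 1, raising to the 25th power is a bijection on this group: if x_1^25 ≡ x_2^25 then (x_1x_2^{−1})^25 = 1, and the only element of order dividing gcd(25, 42) = 1 is 1, so x_1 = x_2.
With ψ(0) = 0 this makes ψ injective on all of ℤ/43ℤ, hence bijective (finite equal-size domain and codomain). In particular ψ is bijective.
Since ψ is bijective, we find the preimage of 13. The inverse of x ↦ x^25 on (ℤ/43ℤ)^× is x ↦ x^37, because 25·37 = 925 = 22·42 + 1 ≡ 1 (mod 42) and x^{42} = 1 for x ≠ 0 (Fermat). So ψ⁻¹(13) = 13^37 mod 43.
Repeated squaring mod 43: 13^1 ≡ 13, 13^2 ≡ 13² = 169 ≡ 40, 13^4 ≡ 40² = 1600 ≡ 9, 13^8 ≡ 9² = 81 ≡ 38, 13^16 ≡ 38² = 1444 ≡ 25, 13^32 ≡ 25² = 625 ≡ 23. Since 37 = 32 + 4 + 1, 13^37 ≡ 23·9·13: 23·9 = 207 ≡ 35, then 35·13 = 455 ≡ 25. So 13^37 ≡ 25 (mod 43).
Hence ψ⁻¹(13) = 25.

25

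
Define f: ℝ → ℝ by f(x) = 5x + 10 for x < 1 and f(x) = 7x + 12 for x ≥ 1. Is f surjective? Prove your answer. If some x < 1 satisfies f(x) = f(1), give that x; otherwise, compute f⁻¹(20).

Both pieces are strictly increasing (slopes 5 and 7), so each is injective on its own interval.
The left piece maps (−∞, 1) onto (−∞, 15); the right piece maps [1, ∞) onto [19, ∞).
The union (−∞, 15) ∪ [19, ∞) omits the interval between 15 and 19; in particular 15 has no preimage. So f is not surjective.
Because the two images are disjoint, no x < 1 has f(x) = f(1), so we compute f⁻¹(20): 20 lies in [19, ∞), so solve 7x + 12 = 20: x = (20 − 12)/7 = 8/7.

8/7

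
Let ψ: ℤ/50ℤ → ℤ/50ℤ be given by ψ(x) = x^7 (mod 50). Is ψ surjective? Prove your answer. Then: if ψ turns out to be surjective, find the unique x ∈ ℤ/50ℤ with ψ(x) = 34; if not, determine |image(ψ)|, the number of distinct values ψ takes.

42

ψ(0) = 0^7 = 0.
ψ(10): Repeated squaring mod 50: 10^1 ≡ 10, 10^2 ≡ 10² = 100 ≡ 0, 10^4 ≡ 0² = 0. Since 7 = 4 + 2 + 1, 10^7 ≡ 0·0·10: 0·0 = 0, then 0·10 = 0. So 10^7 ≡ 0 (mod 50).
So ψ(0) = ψ(10) = 0 while 0 ≠ 10, hence ψ is not injective.
A non-injective map from the 50-element set ℤ/50ℤ to itself takes at most 49 distinct values, so it cannot be surjective. Therefore ψ is not surjective.
Since ψ is not surjective, we determine |image(ψ)|. Computing x^7 mod 50 for each x (by repeated squaring, reducing mod 50 at every step), the values ψ(0), ψ(1), …, ψ(49) are: 0, 1, 28, 37, 34, 25, 36, 43, 2, 19, 0, 21, 8, 17, 4, 25, 6, 23, 32, 39, 0, 41, 38, 47, 24, 25, 26, 3, 12, 9, 0, 11, 18, 27, 44, 25, 46, 33, 42, 29, 0, 31, 48, 7, 14, 25, 16, 13, 22, 49.
The distinct values are {0, 1, 2, 3, 4, 6, 7, 8, 9, 11, 12, 13, 14, 16, 17, 18, 19, 21, 22, 23, 24, 25, 26, 27, 28, 29, 31, 32, 33, 34, 36, 37, 38, 39, 41, 42, 43, 44, 46, 47, 48, 49}; there are 42 of them.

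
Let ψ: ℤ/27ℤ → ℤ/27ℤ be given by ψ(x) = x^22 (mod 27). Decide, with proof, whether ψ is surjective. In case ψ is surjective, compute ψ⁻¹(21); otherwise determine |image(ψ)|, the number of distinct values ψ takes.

ψ(0) = 0^22 = 0.
ψ(3): Repeated squaring mod 27: 3^1 ≡ 3, 3^2 ≡ 3² = 9, 3^4 ≡ 9² = 81 ≡ 0, 3^8 ≡ 0² = 0, 3^16 ≡ 0² = 0. Since 22 = 16 + 4 + 2, 3^22 ≡ 0·0·9: 0·0 = 0, then 0·9 = 0. So 3^22 ≡ 0 (mod 27).
So ψ(0) = ψ(3) = 0 while 0 ≠ 3, therefore ψ is not injective.
A non-injective map from the 27-element set ℤ/27ℤ to itself takes at most 26 distinct values, so it cannot be surjective. Thus ψ is not surjective.
Since ψ is not surjective, we determine |image(ψ)|. Computing x^22 mod 27 for each x (by repeated squaring, reducing mod 27 at every step), the values ψ(0), ψ(1), …, ψ(26) are: 0, 1, 16, 0, 13, 4, 0, 25, 19, 0, 10, 7, 0, 22, 22, 0, 7, 10, 0, 19, 25, 0, 4, 13, 0, 16, 1.
The distinct values are {0, 1, 4, 7, 10, 13, 16, 19, 22, 25}; there are 10 of them.

10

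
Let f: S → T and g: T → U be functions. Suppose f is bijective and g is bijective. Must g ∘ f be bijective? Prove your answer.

bijective

Injectivity: if g(f(s)) = g(f(t)) then f(s) = f(t) (g injective) so s = t (f injective).
Surjectivity: for c ∈ U pick b with g(b) = c, then a with f(a) = b; then (g ∘ f)(a) = c.
Therefore g ∘ f is bijective.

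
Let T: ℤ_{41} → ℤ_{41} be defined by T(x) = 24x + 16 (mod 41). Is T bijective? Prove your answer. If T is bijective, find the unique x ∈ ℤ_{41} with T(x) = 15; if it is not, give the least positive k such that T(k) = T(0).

If T(a) = T(b), then 24a ≡ 24b (mod 41). Because gcd(24, 41) = 1, we may cancel 24 to get a ≡ b (mod 41).
We now compute 24⁻¹ mod 41 explicitly. Euclid's algorithm: 41 = 1·24 + 17, 24 = 1·17 + 7, 17 = 2·7 + 3, 7 = 2·3 + 1; back-substituting gives 1 = 12·24 − 7·41, so 24⁻¹ ≡ 12 (mod 41).
Then y ↦ 12(y − 16) is a two-sided inverse to T, so every y ∈ ℤ_{41} has a preimage.
Therefore T is bijective.
Since T is bijective, we compute T⁻¹(15): solve 24x + 16 ≡ 15 (mod 41), i.e. 24x ≡ 40 (mod 41).
Multiplying by 24⁻¹ = 12 gives x ≡ 12·40 = 480 = 11·41 + 29 ≡ 29 (mod 41).
Check: T(29) = 24·29 + 16 = 712 = 17·41 + 15 ≡ 15 (mod 41).

29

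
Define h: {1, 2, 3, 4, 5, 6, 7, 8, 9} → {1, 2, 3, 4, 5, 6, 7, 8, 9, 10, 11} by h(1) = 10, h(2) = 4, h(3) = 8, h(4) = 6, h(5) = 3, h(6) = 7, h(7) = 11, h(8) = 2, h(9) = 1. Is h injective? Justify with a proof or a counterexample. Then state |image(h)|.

The values h(1), …, h(9) are 10, 4, 8, 6, 3, 7, 11, 2, 1 — all distinct.
So h(s) = h(t) only when s = t, and h is injective.
The image of h is {1, 2, 3, 4, 6, 7, 8, 10, 11}, which has 9 elements.

9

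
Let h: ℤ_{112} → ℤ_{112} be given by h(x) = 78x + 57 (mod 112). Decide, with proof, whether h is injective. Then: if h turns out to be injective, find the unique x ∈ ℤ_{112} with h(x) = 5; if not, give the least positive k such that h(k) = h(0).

56

Recall: injectivity means: for all u, v in the domain, h(u) = h(v) implies u = v.
We have gcd(78, 112) = 2 > 1. Taking u = 0 and v = 56: h(0) = 57 and h(56) = 78·56 + 57 = 4425 ≡ 57 (mod 112).
So h(0) = h(56) while 0 ≠ 56, so h is not injective.
Since h is not injective, we find the least positive k with h(k) = h(0): this means 78k ≡ 0 (mod 112), i.e. 112 ∣ 78k. Since gcd(78, 112) = 2, dividing through by 2 this holds exactly when 56 ∣ 39k, and as gcd(39, 56) = 1, exactly when 56 ∣ k.
The smallest positive such k is 56.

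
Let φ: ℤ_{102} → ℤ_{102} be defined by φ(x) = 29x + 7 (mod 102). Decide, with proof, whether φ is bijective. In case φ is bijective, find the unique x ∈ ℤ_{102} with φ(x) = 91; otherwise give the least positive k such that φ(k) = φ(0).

Recall: φ is injective when φ(x_1) = φ(x_2) forces x_1 = x_2.
Suppose φ(x_1) = φ(x_2) in ℤ_{102}. Then 29x_1 + 7 ≡ 29x_2 + 7 (mod 102), therefore 29(x_1 − x_2) ≡ 0 (mod 102).
Since gcd(29, 102) = 1, 29 is invertible modulo 102, so x_1 − x_2 ≡ 0 (mod 102), i.e. x_1 = x_2.
We now compute 29⁻¹ mod 102 explicitly. Euclid's algorithm: 102 = 3·29 + 15, 29 = 1·15 + 14, 15 = 1·14 + 1; back-substituting gives 1 = 95·29 − 27·102, so 29⁻¹ ≡ 95 (mod 102).
For any y ∈ ℤ_{102}, x = 95(y − 7) mod 102 satisfies φ(x) = 29·95(y − 7) + 7 ≡ y (since 29·95 ≡ 1 mod 102). So every y has a preimage.
So φ is bijective.
Since φ is bijective, we compute φ⁻¹(91): solve 29x + 7 ≡ 91 (mod 102), i.e. 29x ≡ 84 (mod 102).
Multiplying by 29⁻¹ = 95 gives x ≡ 95·84 = 7980 = 78·102 + 24 ≡ 24 (mod 102).
Check: φ(24) = 29·24 + 7 = 703 = 6·102 + 91 ≡ 91 (mod 102).

24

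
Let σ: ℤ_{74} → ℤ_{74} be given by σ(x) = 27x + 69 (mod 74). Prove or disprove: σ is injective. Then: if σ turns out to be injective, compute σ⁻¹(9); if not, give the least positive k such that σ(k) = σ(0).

6

Recall: σ is injective if σ(u) = σ(v) implies u = v.
Suppose σ(u) = σ(v) in ℤ_{74}. Then 27u + 69 ≡ 27v + 69 (mod 74), thus 27(u − v) ≡ 0 (mod 74).
Since gcd(27, 74) = 1, 27 is invertible modulo 74, hence u − v ≡ 0 (mod 74), i.e. u = v.
Therefore σ is injective.
We now compute 27⁻¹ mod 74 explicitly. Euclid's algorithm: 74 = 2·27 + 20, 27 = 1·20 + 7, 20 = 2·7 + 6, 7 = 1·6 + 1; back-substituting gives 1 = 11·27 − 4·74, so 27⁻¹ ≡ 11 (mod 74).
Since σ is injective, we compute σ⁻¹(9): solve 27x + 69 ≡ 9 (mod 74), i.e. 27x ≡ 14 (mod 74).
Multiplying by 27⁻¹ = 11 gives x ≡ 11·14 = 154 = 2·74 + 6 ≡ 6 (mod 74).
Check: σ(6) = 27·6 + 69 = 231 = 3·74 + 9 ≡ 9 (mod 74).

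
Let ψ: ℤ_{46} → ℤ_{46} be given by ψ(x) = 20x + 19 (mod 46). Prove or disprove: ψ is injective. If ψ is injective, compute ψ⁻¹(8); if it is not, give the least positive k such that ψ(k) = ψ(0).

23

We have gcd(20, 46) = 2 > 1. Taking s = 0 and t = 23: ψ(0) = 19 and ψ(23) = 20·23 + 19 = 479 ≡ 19 (mod 46).
So ψ(0) = ψ(23) while 0 ≠ 23, so ψ is not injective.
Since ψ is not injective, we find the least positive k with ψ(k) = ψ(0): this means 20k ≡ 0 (mod 46), i.e. 46 ∣ 20k. Since gcd(20, 46) = 2, dividing through by 2 this holds exactly when 23 ∣ 10k, and as gcd(10, 23) = 1, exactly when 23 ∣ k.
The smallest positive such k is 23.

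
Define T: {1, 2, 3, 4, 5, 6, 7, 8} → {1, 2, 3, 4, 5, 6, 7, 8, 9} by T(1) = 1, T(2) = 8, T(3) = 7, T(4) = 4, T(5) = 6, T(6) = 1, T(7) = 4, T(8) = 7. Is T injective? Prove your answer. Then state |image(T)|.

T(1) = 1 = T(6) with 1 ≠ 6, so T is not injective.
The image of T is {1, 4, 6, 7, 8}, which has 5 elements.

5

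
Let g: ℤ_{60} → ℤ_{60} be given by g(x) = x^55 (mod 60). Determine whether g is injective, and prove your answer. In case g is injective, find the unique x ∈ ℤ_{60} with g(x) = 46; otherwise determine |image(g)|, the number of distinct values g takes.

g(0) = 0^55 = 0.
g(30): Repeated squaring mod 60: 30^1 ≡ 30, 30^2 ≡ 30² = 900 ≡ 0, 30^4 ≡ 0² = 0, 30^8 ≡ 0² = 0, 30^16 ≡ 0² = 0, 30^32 ≡ 0² = 0. Since 55 = 32 + 16 + 4 + 2 + 1, 30^55 ≡ 0·0·0·0·30: 0·0 = 0, then 0·0 = 0, then 0·0 = 0, then 0·30 = 0. So 30^55 ≡ 0 (mod 60).
So g(0) = g(30) = 0 while 0 ≠ 30, hence g is not injective.
Since g is not injective, we determine |image(g)|. Computing x^55 mod 60 for each x (by repeated squaring, reducing mod 60 at every step), the values g(0), g(1), …, g(59) are: 0, 1, 8, 27, 4, 5, 36, 43, 32, 9, 40, 11, 48, 37, 44, 15, 16, 53, 12, 19, 20, 21, 28, 47, 24, 25, 56, 3, 52, 29, 0, 31, 8, 57, 4, 35, 36, 13, 32, 39, 40, 41, 48, 7, 44, 45, 16, 23, 12, 49, 20, 51, 28, 17, 24, 55, 56, 33, 52, 59.
The distinct values are {0, 1, 3, 4, 5, 7, 8, 9, 11, 12, 13, 15, 16, 17, 19, 20, 21, 23, 24, 25, 27, 28, 29, 31, 32, 33, 35, 36, 37, 39, 40, 41, 43, 44, 45, 47, 48, 49, 51, 52, 53, 55, 56, 57, 59}; there are 45 of them.

45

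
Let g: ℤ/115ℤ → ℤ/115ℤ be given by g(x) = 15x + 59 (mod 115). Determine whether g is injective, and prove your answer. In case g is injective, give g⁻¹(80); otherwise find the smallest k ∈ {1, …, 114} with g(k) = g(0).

23

We have gcd(15, 115) = 5 > 1. Taking a = 0 and b = 23: g(0) = 59 and g(23) = 15·23 + 59 = 404 ≡ 59 (mod 115).
So g(0) = g(23) while 0 ≠ 23, hence g is not injective.
Since g is not injective, we find the least positive k with g(k) = g(0): this means 15k ≡ 0 (mod 115), i.e. 115 ∣ 15k. Since gcd(15, 115) = 5, dividing through by 5 this holds exactly when 23 ∣ 3k, and as gcd(3, 23) = 1, exactly when 23 ∣ k.
The smallest positive such k is 23.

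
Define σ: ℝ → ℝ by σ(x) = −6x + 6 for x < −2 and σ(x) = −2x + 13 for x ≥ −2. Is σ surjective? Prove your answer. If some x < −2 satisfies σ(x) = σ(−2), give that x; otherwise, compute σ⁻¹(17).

-2

Both pieces are strictly decreasing (slopes −6 and −2), so each is injective on its own interval.
The left piece maps (−∞, −2) onto (18, ∞); the right piece maps [−2, ∞) onto (−∞, 17].
The union (18, ∞) ∪ (−∞, 17] omits the interval between 18 and 17; in particular 18 has no preimage. So σ is not surjective.
Because the two images are disjoint, no x < −2 has σ(x) = σ(−2), so we compute σ⁻¹(17): 17 lies in (−∞, 17], so solve −2x + 13 = 17: x = (17 − 13)/(−2) = −2.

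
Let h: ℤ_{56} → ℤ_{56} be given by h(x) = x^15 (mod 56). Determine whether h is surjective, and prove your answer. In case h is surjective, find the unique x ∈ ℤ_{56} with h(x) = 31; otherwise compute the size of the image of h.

h(2): Repeated squaring mod 56: 2^1 ≡ 2, 2^2 ≡ 2² = 4, 2^4 ≡ 4² = 16, 2^8 ≡ 16² = 256 ≡ 32. Since 15 = 8 + 4 + 2 + 1, 2^15 ≡ 32·16·4·2: 32·16 = 512 ≡ 8, then 8·4 = 32, then 32·2 = 64 ≡ 8. So 2^15 ≡ 8 (mod 56).
h(4): Repeated squaring mod 56: 4^1 ≡ 4, 4^2 ≡ 4² = 16, 4^4 ≡ 16² = 256 ≡ 32, 4^8 ≡ 32² = 1024 ≡ 16. Since 15 = 8 + 4 + 2 + 1, 4^15 ≡ 16·32·16·4: 16·32 = 512 ≡ 8, then 8·16 = 128 ≡ 16, then 16·4 = 64 ≡ 8. So 4^15 ≡ 8 (mod 56).
So h(2) = h(4) = 8 while 2 ≠ 4, hence h is not injective.
A non-injective map from the 56-element set ℤ_{56} to itself takes at most 55 distinct values, so it cannot be surjective. Hence h is not surjective.
Since h is not surjective, we determine |image(h)|. Computing x^15 mod 56 for each x (by repeated squaring, reducing mod 56 at every step), the values h(0), h(1), …, h(55) are: 0, 1, 8, 27, 8, 13, 48, 7, 8, 1, 48, 43, 48, 13, 0, 15, 8, 41, 8, 27, 48, 21, 8, 15, 48, 1, 48, 27, 0, 29, 8, 55, 8, 41, 48, 35, 8, 29, 48, 15, 48, 41, 0, 43, 8, 13, 8, 55, 48, 49, 8, 43, 48, 29, 48, 55.
The distinct values are {0, 1, 7, 8, 13, 15, 21, 27, 29, 35, 41, 43, 48, 49, 55}; there are 15 of them.

15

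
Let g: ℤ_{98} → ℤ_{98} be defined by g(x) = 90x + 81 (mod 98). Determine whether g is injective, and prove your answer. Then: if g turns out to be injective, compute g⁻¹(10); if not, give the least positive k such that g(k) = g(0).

49

Recall that g is injective if g(x_1) = g(x_2) implies x_1 = x_2.
We have gcd(90, 98) = 2 > 1. Taking x_1 = 0 and x_2 = 49: g(0) = 81 and g(49) = 90·49 + 81 = 4491 ≡ 81 (mod 98).
So g(0) = g(49) while 0 ≠ 49, thus g is not injective.
Since g is not injective, we find the least positive k with g(k) = g(0): this means 90k ≡ 0 (mod 98), i.e. 98 ∣ 90k. Since gcd(90, 98) = 2, dividing through by 2 this holds exactly when 49 ∣ 45k, and as gcd(45, 49) = 1, exactly when 49 ∣ k.
The smallest positive such k is 49.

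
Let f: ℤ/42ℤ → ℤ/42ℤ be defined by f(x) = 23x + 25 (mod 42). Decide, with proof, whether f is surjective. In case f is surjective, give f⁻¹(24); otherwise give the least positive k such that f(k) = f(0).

By definition, surjectivity means every element of the codomain has a preimage under f.
Since gcd(23, 42) = 1, 23 is invertible modulo 42. Euclid's algorithm: 42 = 1·23 + 19, 23 = 1·19 + 4, 19 = 4·4 + 3, 4 = 1·3 + 1; back-substituting gives 1 = 11·23 − 6·42, so 23⁻¹ ≡ 11 (mod 42).
For any y ∈ ℤ/42ℤ, x = 11(y − 25) mod 42 satisfies f(x) = 23·11(y − 25) + 25 ≡ y (since 23·11 ≡ 1 mod 42). So every y has a preimage.
Therefore f is surjective.
Since f is surjective, we compute f⁻¹(24): solve 23x + 25 ≡ 24 (mod 42), i.e. 23x ≡ 41 (mod 42).
Multiplying by 23⁻¹ = 11 gives x ≡ 11·41 = 451 = 10·42 + 31 ≡ 31 (mod 42).
Check: f(31) = 23·31 + 25 = 738 = 17·42 + 24 ≡ 24 (mod 42).

31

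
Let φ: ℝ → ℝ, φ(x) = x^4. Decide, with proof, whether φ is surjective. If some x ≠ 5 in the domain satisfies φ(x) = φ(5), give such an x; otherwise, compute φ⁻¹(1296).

Since 4 is even, x^4 ≥ 0 for all x ∈ ℝ, so −1 ∈ ℝ has no preimage. Therefore φ is not surjective.
For the follow-up, such an x exists: taking x = −5 ∈ ℝ gives φ(−5) = 625 = φ(5) with −5 ≠ 5.

-5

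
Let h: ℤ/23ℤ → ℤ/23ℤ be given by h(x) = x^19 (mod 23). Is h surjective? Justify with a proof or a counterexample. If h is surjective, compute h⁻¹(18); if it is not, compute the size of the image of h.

6

Since 23 is prime, the nonzero elements of ℤ/23ℤ form a cyclic group of order 22.
As gcd(19, 22) = 1, raising to the 19th power is a bijection on this group: if u^19 ≡ v^19 then (uv^{−1})^19 = 1, and the only element of order dividing gcd(19, 22) = 1 is 1, so u = v.
With h(0) = 0 this makes h injective on all of ℤ/23ℤ, hence bijective (finite equal-size domain and codomain). In particular h is surjective.
Since h is surjective, we find the preimage of 18. The inverse of x ↦ x^19 on (ℤ/23ℤ)^× is x ↦ x^7, because 19·7 = 133 = 6·22 + 1 ≡ 1 (mod 22) and x^{22} = 1 for x ≠ 0 (Fermat). So h⁻¹(18) = 18^7 mod 23.
Repeated squaring mod 23: 18^1 ≡ 18, 18^2 ≡ 18² = 324 ≡ 2, 18^4 ≡ 2² = 4. Since 7 = 4 + 2 + 1, 18^7 ≡ 4·2·18: 4·2 = 8, then 8·18 = 144 ≡ 6. So 18^7 ≡ 6 (mod 23).
Hence h⁻¹(18) = 6.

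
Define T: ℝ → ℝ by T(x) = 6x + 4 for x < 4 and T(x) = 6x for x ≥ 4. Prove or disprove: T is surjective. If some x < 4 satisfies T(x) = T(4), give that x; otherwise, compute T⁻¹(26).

10/3

Both pieces are strictly increasing (slopes 6 and 6), so each is injective on its own interval.
The left piece maps (−∞, 4) onto (−∞, 28); the right piece maps [4, ∞) onto [24, ∞).
The union (−∞, 28) ∪ [24, ∞) covers ℝ, so T is surjective.
For the follow-up: the images overlap, so an x < 4 with T(x) = T(4) exists. T(4) = 24; solving 6x + 4 = 24 for x < 4 gives x = (24 − 4)/6 = 10/3.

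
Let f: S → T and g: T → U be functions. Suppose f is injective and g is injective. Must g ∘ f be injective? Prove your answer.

Suppose (g ∘ f)(a) = (g ∘ f)(b), i.e. g(f(a)) = g(f(b)).
Since g is injective, f(a) = f(b). Since f is injective, a = b. Hence g ∘ f is injective.

injective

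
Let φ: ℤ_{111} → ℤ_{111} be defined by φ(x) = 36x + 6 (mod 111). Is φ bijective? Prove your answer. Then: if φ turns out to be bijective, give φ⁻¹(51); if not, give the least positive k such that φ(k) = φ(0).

By definition, φ is injective when φ(s) = φ(t) forces s = t.
We have gcd(36, 111) = 3 > 1. Taking s = 0 and t = 37: φ(0) = 6 and φ(37) = 36·37 + 6 = 1338 ≡ 6 (mod 111).
So φ(0) = φ(37) while 0 ≠ 37, thus φ is not injective, hence not bijective.
Since φ is not bijective, we find the least positive k with φ(k) = φ(0): this means 36k ≡ 0 (mod 111), i.e. 111 ∣ 36k. Since gcd(36, 111) = 3, dividing through by 3 this holds exactly when 37 ∣ 12k, and as gcd(12, 37) = 1, exactly when 37 ∣ k.
The smallest positive such k is 37.

37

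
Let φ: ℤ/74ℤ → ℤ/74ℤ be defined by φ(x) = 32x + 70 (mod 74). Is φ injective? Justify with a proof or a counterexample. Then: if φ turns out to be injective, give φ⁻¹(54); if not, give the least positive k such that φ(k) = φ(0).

We have gcd(32, 74) = 2 > 1. Taking u = 0 and v = 37: φ(0) = 70 and φ(37) = 32·37 + 70 = 1254 ≡ 70 (mod 74).
So φ(0) = φ(37) while 0 ≠ 37, so φ is not injective.
Since φ is not injective, we find the least positive k with φ(k) = φ(0): this means 32k ≡ 0 (mod 74), i.e. 74 ∣ 32k. Since gcd(32, 74) = 2, dividing through by 2 this holds exactly when 37 ∣ 16k, and as gcd(16, 37) = 1, exactly when 37 ∣ k.
The smallest positive such k is 37.

37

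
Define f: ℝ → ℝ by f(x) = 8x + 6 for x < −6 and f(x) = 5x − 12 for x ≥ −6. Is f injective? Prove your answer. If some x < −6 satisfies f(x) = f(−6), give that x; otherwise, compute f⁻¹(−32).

-4

Both pieces are strictly increasing (slopes 8 and 5), so each is injective on its own interval.
The left piece maps (−∞, −6) onto (−∞, −42); the right piece maps [−6, ∞) onto [−42, ∞).
These images are disjoint, so no value is attained by both pieces. So f is injective.
Because the two images are disjoint, no x < −6 has f(x) = f(−6), so we compute f⁻¹(−32): −32 lies in [−42, ∞), so solve 5x − 12 = −32: x = (−32 + 12)/5 = −4.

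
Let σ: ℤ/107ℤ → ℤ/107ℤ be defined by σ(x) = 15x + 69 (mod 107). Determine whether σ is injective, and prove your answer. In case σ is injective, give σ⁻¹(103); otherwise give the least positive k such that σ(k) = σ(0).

95

By definition, σ is injective when σ(x_1) = σ(x_2) forces x_1 = x_2.
If σ(x_1) = σ(x_2), then 15x_1 ≡ 15x_2 (mod 107). Because gcd(15, 107) = 1, we may cancel 15 to get x_1 ≡ x_2 (mod 107).
Therefore σ is injective.
We now compute 15⁻¹ mod 107 explicitly. Euclid's algorithm: 107 = 7·15 + 2, 15 = 7·2 + 1; back-substituting gives 1 = 50·15 − 7·107, so 15⁻¹ ≡ 50 (mod 107).
Since σ is injective, we compute σ⁻¹(103): solve 15x + 69 ≡ 103 (mod 107), i.e. 15x ≡ 34 (mod 107).
Multiplying by 15⁻¹ = 50 gives x ≡ 50·34 = 1700 = 15·107 + 95 ≡ 95 (mod 107).
Check: σ(95) = 15·95 + 69 = 1494 = 13·107 + 103 ≡ 103 (mod 107).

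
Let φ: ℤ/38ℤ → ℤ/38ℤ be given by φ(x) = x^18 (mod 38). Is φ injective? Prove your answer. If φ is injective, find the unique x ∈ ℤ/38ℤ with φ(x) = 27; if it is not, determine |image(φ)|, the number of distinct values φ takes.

4

φ(1) = 1^18 = 1.
φ(3): Repeated squaring mod 38: 3^1 ≡ 3, 3^2 ≡ 3² = 9, 3^4 ≡ 9² = 81 ≡ 5, 3^8 ≡ 5² = 25, 3^16 ≡ 25² = 625 ≡ 17. Since 18 = 16 + 2, 3^18 ≡ 17·9: 17·9 = 153 ≡ 1. So 3^18 ≡ 1 (mod 38).
So φ(1) = φ(3) = 1 while 1 ≠ 3, therefore φ is not injective.
Since φ is not injective, we determine |image(φ)|. Computing x^18 mod 38 for each x (by repeated squaring, reducing mod 38 at every step), the values φ(0), φ(1), …, φ(37) are: 0, 1, 20, 1, 20, 1, 20, 1, 20, 1, 20, 1, 20, 1, 20, 1, 20, 1, 20, 19, 20, 1, 20, 1, 20, 1, 20, 1, 20, 1, 20, 1, 20, 1, 20, 1, 20, 1.
The distinct values are {0, 1, 19, 20}; there are 4 of them.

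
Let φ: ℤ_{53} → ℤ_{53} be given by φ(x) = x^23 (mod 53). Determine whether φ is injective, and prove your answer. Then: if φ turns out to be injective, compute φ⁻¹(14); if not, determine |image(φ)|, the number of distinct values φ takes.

48

Since 53 is prime, the nonzero elements of ℤ_{53} form a cyclic group of order 52.
As gcd(23, 52) = 1, raising to the 23rd power is a bijection on this group: if s^23 ≡ t^23 then (st^{−1})^23 = 1, and the only element of order dividing gcd(23, 52) = 1 is 1, so s = t.
With φ(0) = 0 this makes φ injective on all of ℤ_{53}, hence bijective (finite equal-size domain and codomain). In particular φ is injective.
Since φ is injective, we find the preimage of 14. The inverse of x ↦ x^23 on (ℤ_{53})^× is x ↦ x^43, because 23·43 = 989 = 19·52 + 1 ≡ 1 (mod 52) and x^{52} = 1 for x ≠ 0 (Fermat). So φ⁻¹(14) = 14^43 mod 53.
Repeated squaring mod 53: 14^1 ≡ 14, 14^2 ≡ 14² = 196 ≡ 37, 14^4 ≡ 37² = 1369 ≡ 44, 14^8 ≡ 44² = 1936 ≡ 28, 14^16 ≡ 28² = 784 ≡ 42, 14^32 ≡ 42² = 1764 ≡ 15. Since 43 = 32 + 8 + 2 + 1, 14^43 ≡ 15·28·37·14: 15·28 = 420 ≡ 49, then 49·37 = 1813 ≡ 11, then 11·14 = 154 ≡ 48. So 14^43 ≡ 48 (mod 53).
Hence φ⁻¹(14) = 48.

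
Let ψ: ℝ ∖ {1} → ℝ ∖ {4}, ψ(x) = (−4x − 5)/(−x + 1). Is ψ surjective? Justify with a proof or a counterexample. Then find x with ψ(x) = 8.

13/4

For any y ≠ 4, solving y(−x + 1) = −4x − 5 for x gives a well-defined x ≠ 1. So ψ is surjective.
Solving ψ(x) = 8: cross-multiplying gives −4x − 5 = 8(−x + 1), which rearranges to 4x = 13, so x = 13/4.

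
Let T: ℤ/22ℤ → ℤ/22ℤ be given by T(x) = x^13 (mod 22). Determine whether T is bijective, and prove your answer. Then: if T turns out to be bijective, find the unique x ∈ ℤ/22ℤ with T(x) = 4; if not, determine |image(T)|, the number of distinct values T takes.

16

Computing x^13 mod 22 for each x (by repeated squaring, reducing mod 22 at every step), the values T(0), T(1), …, T(21) are: 0, 1, 8, 5, 20, 15, 18, 13, 6, 3, 10, 11, 12, 19, 16, 9, 4, 7, 2, 17, 14, 21.
Every element of ℤ/22ℤ appears exactly once in this list, so T is a bijection, and in particular bijective.
Since T is bijective, we read off the preimage of 4 from the same table: T(16) = 4, so T⁻¹(4) = 16.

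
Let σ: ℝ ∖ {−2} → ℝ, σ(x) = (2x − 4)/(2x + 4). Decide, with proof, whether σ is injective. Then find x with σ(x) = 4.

Suppose σ(s) = σ(t). Cross-multiplying: (2s − 4)(2t + 4) = (2t − 4)(2s + 4).
Expanding both sides and cancelling the symmetric terms leaves 16·(s − t) = 0. Since 16 ≠ 0, s = t. Hence σ is injective.
Solving σ(x) = 4: cross-multiplying gives 2x − 4 = 4(2x + 4), which rearranges to −6x = 20, so x = −10/3.

-10/3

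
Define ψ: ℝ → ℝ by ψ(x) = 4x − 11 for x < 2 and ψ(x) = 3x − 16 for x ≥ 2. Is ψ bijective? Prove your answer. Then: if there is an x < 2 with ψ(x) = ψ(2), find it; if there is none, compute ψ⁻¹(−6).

1/4

Both pieces are strictly increasing (slopes 4 and 3), so each is injective on its own interval.
The left piece maps (−∞, 2) onto (−∞, −3); the right piece maps [2, ∞) onto [−10, ∞).
These images overlap. In particular ψ(2) = −10 (right piece), and solving 4x − 11 = −10 on the left piece gives x = 1/4 < 2.
So ψ(1/4) = ψ(2) with 1/4 ≠ 2, and ψ is not injective, hence not bijective. This x = 1/4 is the requested value below 2.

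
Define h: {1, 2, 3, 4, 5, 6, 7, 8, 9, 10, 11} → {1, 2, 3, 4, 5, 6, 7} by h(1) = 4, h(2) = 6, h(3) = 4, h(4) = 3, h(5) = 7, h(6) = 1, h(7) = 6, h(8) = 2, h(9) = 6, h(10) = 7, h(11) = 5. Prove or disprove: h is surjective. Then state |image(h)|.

7

Every element of the codomain has a preimage: 1 = h(6), 2 = h(8), 3 = h(4), 4 = h(1), 5 = h(11), 6 = h(2), 7 = h(5).
Therefore h is surjective.
The image of h is {1, 2, 3, 4, 5, 6, 7}, which has 7 elements.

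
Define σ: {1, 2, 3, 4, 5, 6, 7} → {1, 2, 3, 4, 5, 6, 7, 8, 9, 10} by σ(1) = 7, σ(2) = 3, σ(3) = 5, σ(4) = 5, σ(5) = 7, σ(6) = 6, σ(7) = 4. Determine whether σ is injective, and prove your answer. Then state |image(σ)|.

5

σ(3) = 5 = σ(4) with 3 ≠ 4, so σ is not injective.
The image of σ is {3, 4, 5, 6, 7}, which has 5 elements.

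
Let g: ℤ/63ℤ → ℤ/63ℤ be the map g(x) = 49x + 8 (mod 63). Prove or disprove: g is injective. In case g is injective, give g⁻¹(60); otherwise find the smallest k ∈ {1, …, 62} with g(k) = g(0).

Recall that g is injective if g(a) = g(b) implies a = b.
We have gcd(49, 63) = 7 > 1. Taking a = 0 and b = 9: g(0) = 8 and g(9) = 49·9 + 8 = 449 ≡ 8 (mod 63).
So g(0) = g(9) while 0 ≠ 9, therefore g is not injective.
Since g is not injective, we find the least positive k with g(k) = g(0): this means 49k ≡ 0 (mod 63), i.e. 63 ∣ 49k. Since gcd(49, 63) = 7, dividing through by 7 this holds exactly when 9 ∣ 7k, and as gcd(7, 9) = 1, exactly when 9 ∣ k.
The smallest positive such k is 9.

9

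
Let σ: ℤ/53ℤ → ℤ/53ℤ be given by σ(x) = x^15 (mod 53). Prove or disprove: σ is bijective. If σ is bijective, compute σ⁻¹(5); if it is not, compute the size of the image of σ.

Since 53 is prime, the nonzero elements of ℤ/53ℤ form a cyclic group of order 52.
As gcd(15, 52) = 1, raising to the 15th power is a bijection on this group: if x_1^15 ≡ x_2^15 then (x_1x_2^{−1})^15 = 1, and the only element of order dividing gcd(15, 52) = 1 is 1, so x_1 = x_2.
With σ(0) = 0 this makes σ injective on all of ℤ/53ℤ, hence bijective (finite equal-size domain and codomain). In particular σ is bijective.
Since σ is bijective, we find the preimage of 5. The inverse of x ↦ x^15 on (ℤ/53ℤ)^× is x ↦ x^7, because 15·7 = 105 = 2·52 + 1 ≡ 1 (mod 52) and x^{52} = 1 for x ≠ 0 (Fermat). So σ⁻¹(5) = 5^7 mod 53.
Repeated squaring mod 53: 5^1 ≡ 5, 5^2 ≡ 5² = 25, 5^4 ≡ 25² = 625 ≡ 42. Since 7 = 4 + 2 + 1, 5^7 ≡ 42·25·5: 42·25 = 1050 ≡ 43, then 43·5 = 215 ≡ 3. So 5^7 ≡ 3 (mod 53).
Hence σ⁻¹(5) = 3.

3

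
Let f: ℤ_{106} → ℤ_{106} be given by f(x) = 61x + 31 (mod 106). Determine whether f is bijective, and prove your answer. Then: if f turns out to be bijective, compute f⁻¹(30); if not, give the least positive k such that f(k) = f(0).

If f(a) = f(b), then 61a ≡ 61b (mod 106). Because gcd(61, 106) = 1, we may cancel 61 to get a ≡ b (mod 106).
We now compute 61⁻¹ mod 106 explicitly. Euclid's algorithm: 106 = 1·61 + 45, 61 = 1·45 + 16, 45 = 2·16 + 13, 16 = 1·13 + 3, 13 = 4·3 + 1; back-substituting gives 1 = 73·61 − 42·106, so 61⁻¹ ≡ 73 (mod 106).
For any y ∈ ℤ_{106}, x = 73(y − 31) mod 106 satisfies f(x) = 61·73(y − 31) + 31 ≡ y (since 61·73 ≡ 1 mod 106). So every y has a preimage.
So f is bijective.
Since f is bijective, we compute f⁻¹(30): solve 61x + 31 ≡ 30 (mod 106), i.e. 61x ≡ 105 (mod 106).
Multiplying by 61⁻¹ = 73 gives x ≡ 73·105 = 7665 = 72·106 + 33 ≡ 33 (mod 106).
Check: f(33) = 61·33 + 31 = 2044 = 19·106 + 30 ≡ 30 (mod 106).

33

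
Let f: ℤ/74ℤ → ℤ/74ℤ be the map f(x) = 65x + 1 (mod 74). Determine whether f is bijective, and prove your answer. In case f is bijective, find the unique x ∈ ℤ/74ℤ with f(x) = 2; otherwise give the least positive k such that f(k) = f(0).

41

Suppose f(x_1) = f(x_2) in ℤ/74ℤ. Then 65x_1 + 1 ≡ 65x_2 + 1 (mod 74), therefore 65(x_1 − x_2) ≡ 0 (mod 74).
Since gcd(65, 74) = 1, 65 is invertible modulo 74, therefore x_1 − x_2 ≡ 0 (mod 74), i.e. x_1 = x_2.
We now compute 65⁻¹ mod 74 explicitly. Euclid's algorithm: 74 = 1·65 + 9, 65 = 7·9 + 2, 9 = 4·2 + 1; back-substituting gives 1 = 41·65 − 36·74, so 65⁻¹ ≡ 41 (mod 74).
Then y ↦ 41(y − 1) is a two-sided inverse to f, so every y ∈ ℤ/74ℤ has a preimage.
Hence f is bijective.
Since f is bijective, we find f⁻¹(2): we need 65x ≡ 2 − 1 ≡ 1 (mod 74). Using 65⁻¹ = 41: x ≡ 41·1 = 41, so x = 41.
Check: f(41) = 65·41 + 1 = 2666 = 36·74 + 2 ≡ 2 (mod 74).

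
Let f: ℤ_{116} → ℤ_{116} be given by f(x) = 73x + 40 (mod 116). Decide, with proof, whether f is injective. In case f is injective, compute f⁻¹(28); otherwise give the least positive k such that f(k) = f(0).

If f(u) = f(v), then 73u ≡ 73v (mod 116). Because gcd(73, 116) = 1, we may cancel 73 to get u ≡ v (mod 116).
So f is injective.
We now compute 73⁻¹ mod 116 explicitly. Euclid's algorithm: 116 = 1·73 + 43, 73 = 1·43 + 30, 43 = 1·30 + 13, 30 = 2·13 + 4, 13 = 3·4 + 1; back-substituting gives 1 = 89·73 − 56·116, so 73⁻¹ ≡ 89 (mod 116).
Since f is injective, we find f⁻¹(28): we need 73x ≡ 28 − 40 ≡ 104 (mod 116). Using 73⁻¹ = 89: x ≡ 89·104 = 9256 = 79·116 + 92, so x = 92.
Check: f(92) = 73·92 + 40 = 6756 = 58·116 + 28 ≡ 28 (mod 116).

92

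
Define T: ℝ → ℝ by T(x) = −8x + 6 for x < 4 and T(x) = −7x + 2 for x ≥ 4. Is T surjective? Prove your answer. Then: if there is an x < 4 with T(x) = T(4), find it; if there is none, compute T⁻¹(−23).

Both pieces are strictly decreasing (slopes −8 and −7), so each is injective on its own interval.
The left piece maps (−∞, 4) onto (−26, ∞); the right piece maps [4, ∞) onto (−∞, −26].
These images together cover ℝ, so T is surjective.
Because the two images are disjoint, no x < 4 has T(x) = T(4), so we compute T⁻¹(−23): −23 lies in (−26, ∞), so solve −8x + 6 = −23: x = (−23 − 6)/(−8) = 29/8.

29/8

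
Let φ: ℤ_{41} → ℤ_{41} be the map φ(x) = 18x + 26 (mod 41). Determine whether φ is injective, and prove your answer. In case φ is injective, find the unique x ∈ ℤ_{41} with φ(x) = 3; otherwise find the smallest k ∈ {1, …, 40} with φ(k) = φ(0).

1

Recall that injectivity means: for all x_1, x_2 in the domain, φ(x_1) = φ(x_2) implies x_1 = x_2.
Suppose φ(x_1) = φ(x_2) in ℤ_{41}. Then 18x_1 + 26 ≡ 18x_2 + 26 (mod 41), thus 18(x_1 − x_2) ≡ 0 (mod 41).
Since gcd(18, 41) = 1, 18 is invertible modulo 41, thus x_1 − x_2 ≡ 0 (mod 41), i.e. x_1 = x_2.
Hence φ is injective.
We now compute 18⁻¹ mod 41 explicitly. Euclid's algorithm: 41 = 2·18 + 5, 18 = 3·5 + 3, 5 = 1·3 + 2, 3 = 1·2 + 1; back-substituting gives 1 = 16·18 − 7·41, so 18⁻¹ ≡ 16 (mod 41).
Since φ is injective, we find φ⁻¹(3): we need 18x ≡ 3 − 26 ≡ 18 (mod 41). Using 18⁻¹ = 16: x ≡ 16·18 = 288 = 7·41 + 1, so x = 1.
Check: φ(1) = 18·1 + 26 = 44 = 1·41 + 3 ≡ 3 (mod 41).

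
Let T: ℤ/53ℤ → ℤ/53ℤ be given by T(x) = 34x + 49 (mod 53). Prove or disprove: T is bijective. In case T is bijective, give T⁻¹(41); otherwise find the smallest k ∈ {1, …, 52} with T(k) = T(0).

Suppose T(s) = T(t) in ℤ/53ℤ. Then 34s + 49 ≡ 34t + 49 (mod 53), therefore 34(s − t) ≡ 0 (mod 53).
Since gcd(34, 53) = 1, 34 is invertible modulo 53, hence s − t ≡ 0 (mod 53), i.e. s = t.
We now compute 34⁻¹ mod 53 explicitly. Euclid's algorithm: 53 = 1·34 + 19, 34 = 1·19 + 15, 19 = 1·15 + 4, 15 = 3·4 + 3, 4 = 1·3 + 1; back-substituting gives 1 = 39·34 − 25·53, so 34⁻¹ ≡ 39 (mod 53).
For any y ∈ ℤ/53ℤ, x = 39(y − 49) mod 53 satisfies T(x) = 34·39(y − 49) + 49 ≡ y (since 34·39 ≡ 1 mod 53). So every y has a preimage.
Thus T is bijective.
Since T is bijective, we compute T⁻¹(41): solve 34x + 49 ≡ 41 (mod 53), i.e. 34x ≡ 45 (mod 53).
Multiplying by 34⁻¹ = 39 gives x ≡ 39·45 = 1755 = 33·53 + 6 ≡ 6 (mod 53).
Check: T(6) = 34·6 + 49 = 253 = 4·53 + 41 ≡ 41 (mod 53).

6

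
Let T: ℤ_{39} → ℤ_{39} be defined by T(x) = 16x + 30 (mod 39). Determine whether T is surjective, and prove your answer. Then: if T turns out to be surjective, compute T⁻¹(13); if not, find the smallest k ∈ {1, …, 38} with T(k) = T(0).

16

Recall that surjectivity means every element of the codomain has a preimage under T.
Since gcd(16, 39) = 1, 16 is invertible modulo 39. Euclid's algorithm: 39 = 2·16 + 7, 16 = 2·7 + 2, 7 = 3·2 + 1; back-substituting gives 1 = 22·16 − 9·39, so 16⁻¹ ≡ 22 (mod 39).
Then y ↦ 22(y − 30) is a two-sided inverse to T, so every y ∈ ℤ_{39} has a preimage.
Therefore T is surjective.
Since T is surjective, we compute T⁻¹(13): solve 16x + 30 ≡ 13 (mod 39), i.e. 16x ≡ 22 (mod 39).
Multiplying by 16⁻¹ = 22 gives x ≡ 22·22 = 484 = 12·39 + 16 ≡ 16 (mod 39).
Check: T(16) = 16·16 + 30 = 286 = 7·39 + 13 ≡ 13 (mod 39).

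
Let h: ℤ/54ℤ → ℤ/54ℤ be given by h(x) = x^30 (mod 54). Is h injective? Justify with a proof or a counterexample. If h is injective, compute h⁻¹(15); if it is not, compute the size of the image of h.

8

h(0) = 0^30 = 0.
h(6): Repeated squaring mod 54: 6^1 ≡ 6, 6^2 ≡ 6² = 36, 6^4 ≡ 36² = 1296 ≡ 0, 6^8 ≡ 0² = 0, 6^16 ≡ 0² = 0. Since 30 = 16 + 8 + 4 + 2, 6^30 ≡ 0·0·0·36: 0·0 = 0, then 0·0 = 0, then 0·36 = 0. So 6^30 ≡ 0 (mod 54).
So h(0) = h(6) = 0 while 0 ≠ 6, thus h is not injective.
Since h is not injective, we determine |image(h)|. Computing x^30 mod 54 for each x (by repeated squaring, reducing mod 54 at every step), the values h(0), h(1), …, h(53) are: 0, 1, 46, 27, 10, 37, 0, 19, 28, 27, 28, 19, 0, 37, 10, 27, 46, 1, 0, 1, 46, 27, 10, 37, 0, 19, 28, 27, 28, 19, 0, 37, 10, 27, 46, 1, 0, 1, 46, 27, 10, 37, 0, 19, 28, 27, 28, 19, 0, 37, 10, 27, 46, 1.
The distinct values are {0, 1, 10, 19, 27, 28, 37, 46}; there are 8 of them.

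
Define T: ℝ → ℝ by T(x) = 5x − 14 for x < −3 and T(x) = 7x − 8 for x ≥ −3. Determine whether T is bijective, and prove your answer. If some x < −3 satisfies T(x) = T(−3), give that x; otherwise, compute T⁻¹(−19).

Both pieces are strictly increasing (slopes 5 and 7), so each is injective on its own interval.
The left piece maps (−∞, −3) onto (−∞, −29); the right piece maps [−3, ∞) onto [−29, ∞).
Since −29 = −29, the images partition ℝ: T is injective and surjective, hence bijective.
Because the two images are disjoint, no x < −3 has T(x) = T(−3), so we compute T⁻¹(−19): −19 lies in [−29, ∞), so solve 7x − 8 = −19: x = (−19 + 8)/7 = −11/7.

-11/7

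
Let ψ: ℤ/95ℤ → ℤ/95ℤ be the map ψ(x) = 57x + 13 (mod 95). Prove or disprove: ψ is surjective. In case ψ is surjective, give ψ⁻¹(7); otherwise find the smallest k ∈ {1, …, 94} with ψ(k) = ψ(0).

5

Recall: surjectivity means every element of the codomain has a preimage under ψ.
Since gcd(57, 95) = 19, we have 57x ≡ 0 (mod 19) for all x, so ψ(x) ≡ 13 (mod 19).
But 0 ≢ 13 (mod 19), so 0 ∈ ℤ/95ℤ has no preimage. Thus ψ is not surjective.
Since ψ is not surjective, we find the least positive k with ψ(k) = ψ(0): this means 57k ≡ 0 (mod 95), i.e. 95 ∣ 57k. Since gcd(57, 95) = 19, dividing through by 19 this holds exactly when 5 ∣ 3k, and as gcd(3, 5) = 1, exactly when 5 ∣ k.
The smallest positive such k is 5.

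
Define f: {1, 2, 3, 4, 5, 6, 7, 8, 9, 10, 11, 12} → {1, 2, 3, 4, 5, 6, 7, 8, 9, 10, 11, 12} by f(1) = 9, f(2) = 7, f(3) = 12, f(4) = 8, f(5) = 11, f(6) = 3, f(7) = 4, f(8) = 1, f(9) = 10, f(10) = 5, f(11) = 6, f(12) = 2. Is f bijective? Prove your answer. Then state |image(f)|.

12

The values 9, 7, 12, 8, 11, 3, 4, 1, 10, 5, 6, 2 are a permutation of {1, 2, 3, 4, 5, 6, 7, 8, 9, 10, 11, 12}: each element appears exactly once.
So f is injective and surjective, hence bijective.
The image of f is {1, 2, 3, 4, 5, 6, 7, 8, 9, 10, 11, 12}, which has 12 elements.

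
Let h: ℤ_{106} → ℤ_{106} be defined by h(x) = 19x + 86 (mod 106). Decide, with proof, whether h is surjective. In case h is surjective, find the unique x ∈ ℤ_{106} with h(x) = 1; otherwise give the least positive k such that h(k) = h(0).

By definition, surjectivity means every element of the codomain has a preimage under h.
Since gcd(19, 106) = 1, 19 is invertible modulo 106. Euclid's algorithm: 106 = 5·19 + 11, 19 = 1·11 + 8, 11 = 1·8 + 3, 8 = 2·3 + 2, 3 = 1·2 + 1; back-substituting gives 1 = 67·19 − 12·106, so 19⁻¹ ≡ 67 (mod 106).
Then y ↦ 67(y − 86) is a two-sided inverse to h, so every y ∈ ℤ_{106} has a preimage.
Hence h is surjective.
Since h is surjective, we find h⁻¹(1): we need 19x ≡ 1 − 86 ≡ 21 (mod 106). Using 19⁻¹ = 67: x ≡ 67·21 = 1407 = 13·106 + 29, so x = 29.
Check: h(29) = 19·29 + 86 = 637 = 6·106 + 1 ≡ 1 (mod 106).

29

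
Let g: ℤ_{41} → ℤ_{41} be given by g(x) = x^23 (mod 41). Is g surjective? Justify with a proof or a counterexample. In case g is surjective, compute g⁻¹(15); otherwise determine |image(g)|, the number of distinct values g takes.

Since 41 is prime, the nonzero elements of ℤ_{41} form a cyclic group of order 40.
As gcd(23, 40) = 1, raising to the 23rd power is a bijection on this group: if s^23 ≡ t^23 then (st^{−1})^23 = 1, and the only element of order dividing gcd(23, 40) = 1 is 1, so s = t.
With g(0) = 0 this makes g injective on all of ℤ_{41}, hence bijective (finite equal-size domain and codomain). In particular g is surjective.
Since g is surjective, we find the preimage of 15. The inverse of x ↦ x^23 on (ℤ_{41})^× is x ↦ x^7, because 23·7 = 161 = 4·40 + 1 ≡ 1 (mod 40) and x^{40} = 1 for x ≠ 0 (Fermat). So g⁻¹(15) = 15^7 mod 41.
Repeated squaring mod 41: 15^1 ≡ 15, 15^2 ≡ 15² = 225 ≡ 20, 15^4 ≡ 20² = 400 ≡ 31. Since 7 = 4 + 2 + 1, 15^7 ≡ 31·20·15: 31·20 = 620 ≡ 5, then 5·15 = 75 ≡ 34. So 15^7 ≡ 34 (mod 41).
Hence g⁻¹(15) = 34.

34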